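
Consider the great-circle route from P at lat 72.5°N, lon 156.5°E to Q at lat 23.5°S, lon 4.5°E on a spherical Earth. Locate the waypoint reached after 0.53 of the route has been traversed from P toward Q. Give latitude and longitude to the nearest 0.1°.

From cos δ = sin φ₁ sin φ₂ + cos φ₁ cos φ₂ cos Δλ, the central angle is δ ≈ 2.244 rad (128.6°).
Interpolate at f = 0.53 with slerp weights a = sin((1−f)δ)/sin δ ≈ 1.113, b = sin(fδ)/sin δ ≈ 1.188.
p = a·p₁ + b·p₂ ≈ (0.779, 0.219, 0.588); φ = arcsin(p_z) ≈ 36.00°, λ = atan2(p_y, p_x) ≈ 15.70°.

≈ lat 36.0°N, lon 15.7°E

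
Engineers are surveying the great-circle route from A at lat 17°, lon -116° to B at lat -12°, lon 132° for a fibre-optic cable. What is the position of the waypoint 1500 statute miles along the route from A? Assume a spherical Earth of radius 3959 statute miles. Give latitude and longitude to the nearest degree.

≈ lat 14°, lon -138°

Convert each endpoint to a unit vector on the sphere (x = cos φ cos λ, y = cos φ sin λ, z = sin φ).
The central angle between the endpoints is δ = arccos(p₁·p₂) ≈ 1.995 rad (114.3°). The total great-circle distance is δ·R ≈ 1.995 × 3959 ≈ 7896 mi, so the target fraction is f = 1500/7896 ≈ 0.190.
Interpolate at f ≈ 0.190 with slerp weights a = sin((1−f)δ)/sin δ ≈ 1.096, b = sin(fδ)/sin δ ≈ 0.406.
p = a·p₁ + b·p₂ ≈ (-0.725, -0.647, 0.236); φ = arcsin(p_z) ≈ 13.65°, λ = atan2(p_y, p_x) ≈ -138.25°.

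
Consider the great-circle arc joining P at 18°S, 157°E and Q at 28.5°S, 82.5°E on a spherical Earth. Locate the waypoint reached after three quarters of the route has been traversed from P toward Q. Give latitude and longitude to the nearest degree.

≈ 30°S, 102°E

Convert each endpoint to a unit vector on the sphere (x = cos φ cos λ, y = cos φ sin λ, z = sin φ).
The central angle between the endpoints is δ = arccos(p₁·p₂) ≈ 1.191 rad (68.2°).
Interpolate at f = 3/4 with slerp weights a = sin((1−f)δ)/sin δ ≈ 0.316, b = sin(fδ)/sin δ ≈ 0.839.
p = a·p₁ + b·p₂ ≈ (-0.180, 0.848, -0.498); φ = arcsin(p_z) ≈ -29.86°, λ = atan2(p_y, p_x) ≈ 102.00°.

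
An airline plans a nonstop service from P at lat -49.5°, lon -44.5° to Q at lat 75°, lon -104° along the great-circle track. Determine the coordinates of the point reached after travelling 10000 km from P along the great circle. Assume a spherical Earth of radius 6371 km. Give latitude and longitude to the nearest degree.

Write both endpoints as unit vectors p₁, p₂ with components (cos φ cos λ, cos φ sin λ, sin φ).
The central angle between the endpoints is δ = arccos(p₁·p₂) ≈ 2.277 rad (130.5°). The total great-circle distance is δ·R ≈ 2.277 × 6371 ≈ 14509 km, so the target fraction is f = 10000/14509 ≈ 0.689.
Interpolate at f ≈ 0.689 with slerp weights a = sin((1−f)δ)/sin δ ≈ 0.855, b = sin(fδ)/sin δ ≈ 1.315.
p = a·p₁ + b·p₂ ≈ (0.314, -0.719, 0.620); φ = arcsin(p_z) ≈ 38.32°, λ = atan2(p_y, p_x) ≈ -66.44°.

≈ lat 38°, lon -66°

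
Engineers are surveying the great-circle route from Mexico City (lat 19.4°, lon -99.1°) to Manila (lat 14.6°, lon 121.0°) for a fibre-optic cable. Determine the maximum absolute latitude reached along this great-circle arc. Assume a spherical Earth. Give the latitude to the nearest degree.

≈ 42°

The great circle lies in the plane with unit normal n̂ = (p₁ × p₂)/|p₁ × p₂|.
Here n̂_z ≈ -0.745; the vertex latitude is φ_max = arccos|n̂_z| ≈ 41.8°.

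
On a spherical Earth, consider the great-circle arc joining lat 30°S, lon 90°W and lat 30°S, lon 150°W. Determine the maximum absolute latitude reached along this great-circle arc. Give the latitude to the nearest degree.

≈ 34°S

The great circle lies in the plane with unit normal n̂ = (p₁ × p₂)/|p₁ × p₂|.
Here n̂_z ≈ -0.832; the vertex latitude is φ_max = arccos|n̂_z| ≈ 33.7°.
Check via Clairaut: cos φ_max = |cos φ₁| · sin C = cos(30.0°)·sin(106.1°) ≈ 0.832, again giving ≈ 33.7°.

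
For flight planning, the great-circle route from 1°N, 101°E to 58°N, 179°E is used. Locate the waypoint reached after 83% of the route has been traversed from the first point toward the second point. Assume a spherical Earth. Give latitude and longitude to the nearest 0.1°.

The haversine formula gives a central angle δ ≈ 1.446 rad (82.8°) between the endpoints.
Interpolate at f = 0.83 with slerp weights a = sin((1−f)δ)/sin δ ≈ 0.245, b = sin(fδ)/sin δ ≈ 0.939.
p = a·p₁ + b·p₂ ≈ (-0.544, 0.249, 0.801); φ = arcsin(p_z) ≈ 53.21°, λ = atan2(p_y, p_x) ≈ 155.39°.

≈ 53.2°N, 155.4°E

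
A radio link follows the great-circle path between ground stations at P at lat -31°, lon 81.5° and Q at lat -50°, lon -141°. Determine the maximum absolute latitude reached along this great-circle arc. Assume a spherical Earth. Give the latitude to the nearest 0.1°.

The great circle lies in the plane with unit normal n̂ = (p₁ × p₂)/|p₁ × p₂|.
Here n̂_z ≈ +0.372; the vertex latitude is φ_max = arccos|n̂_z| ≈ 68.1°.

≈ -68.1°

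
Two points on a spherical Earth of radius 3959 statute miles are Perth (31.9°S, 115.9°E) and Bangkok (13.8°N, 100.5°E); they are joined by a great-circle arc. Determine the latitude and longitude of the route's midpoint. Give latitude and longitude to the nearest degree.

Convert each endpoint to a unit vector on the sphere (x = cos φ cos λ, y = cos φ sin λ, z = sin φ).
The central angle between the endpoints is δ = arccos(p₁·p₂) ≈ 0.838 rad (48.0°).
Interpolate at f = 1/2 with slerp weights a = sin((1−f)δ)/sin δ ≈ 0.547, b = sin(fδ)/sin δ ≈ 0.547.
p = a·p₁ + b·p₂ ≈ (-0.300, 0.941, -0.159); φ = arcsin(p_z) ≈ -9.13°, λ = atan2(p_y, p_x) ≈ 107.68°.

≈ 9°S, 108°E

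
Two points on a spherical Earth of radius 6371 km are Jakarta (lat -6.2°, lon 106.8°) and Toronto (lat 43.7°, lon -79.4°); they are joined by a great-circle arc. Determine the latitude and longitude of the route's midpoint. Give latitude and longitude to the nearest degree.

≈ lat 64°, lon 123°

Convert each endpoint to a unit vector on the sphere (x = cos φ cos λ, y = cos φ sin λ, z = sin φ).
The central angle between the endpoints is δ = arccos(p₁·p₂) ≈ 2.480 rad (142.1°).
Interpolate at f = 1/2 with slerp weights a = sin((1−f)δ)/sin δ ≈ 1.540, b = sin(fδ)/sin δ ≈ 1.540.
p = a·p₁ + b·p₂ ≈ (-0.238, 0.371, 0.898); φ = arcsin(p_z) ≈ 63.84°, λ = atan2(p_y, p_x) ≈ 122.63°.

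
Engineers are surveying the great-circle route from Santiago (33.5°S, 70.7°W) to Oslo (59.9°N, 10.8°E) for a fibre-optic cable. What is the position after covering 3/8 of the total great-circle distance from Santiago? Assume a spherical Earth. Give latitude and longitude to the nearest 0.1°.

≈ (4.2°N, 48.8°W)

The haversine formula gives a central angle δ ≈ 2.000 rad (114.6°) between the endpoints.
Interpolate at f = 3/8 with slerp weights a = sin((1−f)δ)/sin δ ≈ 1.043, b = sin(fδ)/sin δ ≈ 0.749.
p = a·p₁ + b·p₂ ≈ (0.657, -0.751, 0.072); φ = arcsin(p_z) ≈ 4.15°, λ = atan2(p_y, p_x) ≈ -48.82°.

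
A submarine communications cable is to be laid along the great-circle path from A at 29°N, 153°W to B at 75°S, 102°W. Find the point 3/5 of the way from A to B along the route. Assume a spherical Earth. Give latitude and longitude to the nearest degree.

≈ 35°S, 139°W

Convert each endpoint to a unit vector on the sphere (x = cos φ cos λ, y = cos φ sin λ, z = sin φ).
The central angle between the endpoints is δ = arccos(p₁·p₂) ≈ 1.903 rad (109.0°).
Interpolate at f = 3/5 with slerp weights a = sin((1−f)δ)/sin δ ≈ 0.730, b = sin(fδ)/sin δ ≈ 0.962.
p = a·p₁ + b·p₂ ≈ (-0.620, -0.533, -0.575); φ = arcsin(p_z) ≈ -35.12°, λ = atan2(p_y, p_x) ≈ -139.32°.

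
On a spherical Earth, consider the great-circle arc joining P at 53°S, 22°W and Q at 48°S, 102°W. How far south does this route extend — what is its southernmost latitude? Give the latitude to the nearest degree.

The great circle lies in the plane with unit normal n̂ = (p₁ × p₂)/|p₁ × p₂|.
Here n̂_z ≈ -0.530; the vertex latitude is φ_max = arccos|n̂_z| ≈ 58.0°.
Check via Clairaut: cos φ_max = |cos φ₁| · sin C = cos(53.0°)·sin(118.3°) ≈ 0.530, again giving ≈ 58.0°.

≈ 58°S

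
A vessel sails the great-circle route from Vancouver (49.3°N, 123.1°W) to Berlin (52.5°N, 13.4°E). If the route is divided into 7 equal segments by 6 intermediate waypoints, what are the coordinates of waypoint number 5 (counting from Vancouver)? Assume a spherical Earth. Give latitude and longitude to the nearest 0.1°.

Convert each endpoint to a unit vector on the sphere (x = cos φ cos λ, y = cos φ sin λ, z = sin φ).
The central angle between the endpoints is δ = arccos(p₁·p₂) ≈ 1.252 rad (71.7°).
Interpolate at f = 5/7 with slerp weights a = sin((1−f)δ)/sin δ ≈ 0.369, b = sin(fδ)/sin δ ≈ 0.821.
p = a·p₁ + b·p₂ ≈ (0.355, -0.086, 0.931); φ = arcsin(p_z) ≈ 68.58°, λ = atan2(p_y, p_x) ≈ -13.55°.

≈ 68.6°N, 13.6°W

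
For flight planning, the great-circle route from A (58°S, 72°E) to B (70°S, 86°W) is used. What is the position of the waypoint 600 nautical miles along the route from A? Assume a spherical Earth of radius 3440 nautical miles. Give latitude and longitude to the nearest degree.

The haversine formula gives a central angle δ ≈ 0.891 rad (51.0°) between the endpoints. The total great-circle distance is δ·R ≈ 0.891 × 3440 ≈ 3064 nmi, so the target fraction is f = 600/3064 ≈ 0.196.
Interpolate at f ≈ 0.196 with slerp weights a = sin((1−f)δ)/sin δ ≈ 0.844, b = sin(fδ)/sin δ ≈ 0.223.
p = a·p₁ + b·p₂ ≈ (0.144, 0.349, -0.926); φ = arcsin(p_z) ≈ -67.80°, λ = atan2(p_y, p_x) ≈ 67.66°.

≈ (68°S, 68°E)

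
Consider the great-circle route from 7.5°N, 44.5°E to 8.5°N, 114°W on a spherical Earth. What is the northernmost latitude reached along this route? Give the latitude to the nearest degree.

≈ 37°N

The great circle lies in the plane with unit normal n̂ = (p₁ × p₂)/|p₁ × p₂|.
Here n̂_z ≈ -0.799; the vertex latitude is φ_max = arccos|n̂_z| ≈ 37.0°.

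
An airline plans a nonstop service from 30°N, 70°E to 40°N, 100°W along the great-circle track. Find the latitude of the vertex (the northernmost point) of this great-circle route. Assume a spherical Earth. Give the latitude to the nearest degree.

≈ 83°N

The great circle lies in the plane with unit normal n̂ = (p₁ × p₂)/|p₁ × p₂|.
Here n̂_z ≈ -0.122; the vertex latitude is φ_max = arccos|n̂_z| ≈ 83.0°.
Check via Clairaut: cos φ_max = |cos φ₁| · sin C = cos(30.0°)·sin(8.1°) ≈ 0.122, again giving ≈ 83.0°.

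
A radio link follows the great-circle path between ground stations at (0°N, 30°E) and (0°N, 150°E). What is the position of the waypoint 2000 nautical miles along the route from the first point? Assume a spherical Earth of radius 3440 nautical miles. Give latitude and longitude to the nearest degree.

From cos δ = sin φ₁ sin φ₂ + cos φ₁ cos φ₂ cos Δλ, the central angle is δ ≈ 2.094 rad (120.0°). The total great-circle distance is δ·R ≈ 2.094 × 3440 ≈ 7205 nmi, so the target fraction is f = 2000/7205 ≈ 0.278.
Interpolate at f ≈ 0.278 with slerp weights a = sin((1−f)δ)/sin δ ≈ 1.153, b = sin(fδ)/sin δ ≈ 0.634.
p = a·p₁ + b·p₂ ≈ (0.449, 0.893, 0.000); φ = arcsin(p_z) ≈ 0.00°, λ = atan2(p_y, p_x) ≈ 63.31°.

≈ (0°N, 63°E)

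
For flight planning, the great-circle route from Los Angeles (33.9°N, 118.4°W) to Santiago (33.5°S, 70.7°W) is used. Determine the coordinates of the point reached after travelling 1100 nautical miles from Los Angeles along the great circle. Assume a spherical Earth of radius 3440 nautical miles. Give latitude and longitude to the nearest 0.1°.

Write both endpoints as unit vectors p₁, p₂ with components (cos φ cos λ, cos φ sin λ, sin φ).
The central angle between the endpoints is δ = arccos(p₁·p₂) ≈ 1.412 rad (80.9°). The total great-circle distance is δ·R ≈ 1.412 × 3440 ≈ 4858 nmi, so the target fraction is f = 1100/4858 ≈ 0.226.
Interpolate at f ≈ 0.226 with slerp weights a = sin((1−f)δ)/sin δ ≈ 0.899, b = sin(fδ)/sin δ ≈ 0.318.
p = a·p₁ + b·p₂ ≈ (-0.267, -0.907, 0.326); φ = arcsin(p_z) ≈ 19.01°, λ = atan2(p_y, p_x) ≈ -106.41°.

≈ 19.0°N, 106.4°W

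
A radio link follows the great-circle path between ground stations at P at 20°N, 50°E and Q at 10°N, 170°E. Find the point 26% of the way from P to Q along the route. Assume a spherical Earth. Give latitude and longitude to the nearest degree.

Write both endpoints as unit vectors p₁, p₂ with components (cos φ cos λ, cos φ sin λ, sin φ).
The central angle between the endpoints is δ = arccos(p₁·p₂) ≈ 1.986 rad (113.8°).
Interpolate at f = 0.26 with slerp weights a = sin((1−f)δ)/sin δ ≈ 1.087, b = sin(fδ)/sin δ ≈ 0.540.
p = a·p₁ + b·p₂ ≈ (0.133, 0.875, 0.466); φ = arcsin(p_z) ≈ 27.75°, λ = atan2(p_y, p_x) ≈ 81.33°.

≈ 28°N, 81°E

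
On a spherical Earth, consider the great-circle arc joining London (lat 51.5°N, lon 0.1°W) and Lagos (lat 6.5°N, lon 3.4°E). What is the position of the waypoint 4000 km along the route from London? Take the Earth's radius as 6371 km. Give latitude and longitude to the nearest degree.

≈ lat 16°N, lon 3°E

Write both endpoints as unit vectors p₁, p₂ with components (cos φ cos λ, cos φ sin λ, sin φ).
The central angle between the endpoints is δ = arccos(p₁·p₂) ≈ 0.787 rad (45.1°). The total great-circle distance is δ·R ≈ 0.787 × 6371 ≈ 5014 km, so the target fraction is f = 4000/5014 ≈ 0.798.
Interpolate at f ≈ 0.798 with slerp weights a = sin((1−f)δ)/sin δ ≈ 0.224, b = sin(fδ)/sin δ ≈ 0.829.
p = a·p₁ + b·p₂ ≈ (0.962, 0.049, 0.269); φ = arcsin(p_z) ≈ 15.61°, λ = atan2(p_y, p_x) ≈ 2.89°.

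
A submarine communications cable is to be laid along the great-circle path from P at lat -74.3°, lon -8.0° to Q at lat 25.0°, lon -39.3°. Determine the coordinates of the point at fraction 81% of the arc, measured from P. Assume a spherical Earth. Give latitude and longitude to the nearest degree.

≈ lat 6°, lon -37°

Write both endpoints as unit vectors p₁, p₂ with components (cos φ cos λ, cos φ sin λ, sin φ).
The central angle between the endpoints is δ = arccos(p₁·p₂) ≈ 1.769 rad (101.4°).
Interpolate at f = 0.81 with slerp weights a = sin((1−f)δ)/sin δ ≈ 0.337, b = sin(fδ)/sin δ ≈ 1.010.
p = a·p₁ + b·p₂ ≈ (0.799, -0.593, 0.103); φ = arcsin(p_z) ≈ 5.92°, λ = atan2(p_y, p_x) ≈ -36.57°.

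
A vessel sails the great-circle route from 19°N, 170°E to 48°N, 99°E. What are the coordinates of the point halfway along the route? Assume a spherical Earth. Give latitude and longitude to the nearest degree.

Convert each endpoint to a unit vector on the sphere (x = cos φ cos λ, y = cos φ sin λ, z = sin φ).
The central angle between the endpoints is δ = arccos(p₁·p₂) ≈ 1.106 rad (63.4°).
Interpolate at f = 1/2 with slerp weights a = sin((1−f)δ)/sin δ ≈ 0.588, b = sin(fδ)/sin δ ≈ 0.588.
p = a·p₁ + b·p₂ ≈ (-0.609, 0.485, 0.628); φ = arcsin(p_z) ≈ 38.90°, λ = atan2(p_y, p_x) ≈ 141.46°.

≈ 39°N, 141°E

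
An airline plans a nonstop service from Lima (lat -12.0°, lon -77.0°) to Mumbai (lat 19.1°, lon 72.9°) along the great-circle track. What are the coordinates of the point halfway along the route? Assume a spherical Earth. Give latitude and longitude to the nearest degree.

≈ lat 13°, lon -6°

Convert each endpoint to a unit vector on the sphere (x = cos φ cos λ, y = cos φ sin λ, z = sin φ).
The central angle between the endpoints is δ = arccos(p₁·p₂) ≈ 2.621 rad (150.2°).
Interpolate at f = 1/2 with slerp weights a = sin((1−f)δ)/sin δ ≈ 1.944, b = sin(fδ)/sin δ ≈ 1.944.
p = a·p₁ + b·p₂ ≈ (0.968, -0.097, 0.232); φ = arcsin(p_z) ≈ 13.41°, λ = atan2(p_y, p_x) ≈ -5.72°.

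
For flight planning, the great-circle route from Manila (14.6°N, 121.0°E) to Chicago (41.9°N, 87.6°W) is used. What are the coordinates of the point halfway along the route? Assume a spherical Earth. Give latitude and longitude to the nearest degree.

The haversine formula gives a central angle δ ≈ 2.053 rad (117.6°) between the endpoints.
Interpolate at f = 1/2 with slerp weights a = sin((1−f)δ)/sin δ ≈ 0.966, b = sin(fδ)/sin δ ≈ 0.966.
p = a·p₁ + b·p₂ ≈ (-0.451, 0.083, 0.889); φ = arcsin(p_z) ≈ 62.69°, λ = atan2(p_y, p_x) ≈ 169.59°.

≈ 63°N, 170°E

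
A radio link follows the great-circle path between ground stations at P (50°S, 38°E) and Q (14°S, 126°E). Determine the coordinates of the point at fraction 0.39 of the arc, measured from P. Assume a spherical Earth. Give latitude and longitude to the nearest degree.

Convert each endpoint to a unit vector on the sphere (x = cos φ cos λ, y = cos φ sin λ, z = sin φ).
The central angle between the endpoints is δ = arccos(p₁·p₂) ≈ 1.362 rad (78.0°).
Interpolate at f = 0.39 with slerp weights a = sin((1−f)δ)/sin δ ≈ 0.755, b = sin(fδ)/sin δ ≈ 0.518.
p = a·p₁ + b·p₂ ≈ (0.087, 0.705, -0.704); φ = arcsin(p_z) ≈ -44.72°, λ = atan2(p_y, p_x) ≈ 82.96°.

≈ (45°S, 83°E)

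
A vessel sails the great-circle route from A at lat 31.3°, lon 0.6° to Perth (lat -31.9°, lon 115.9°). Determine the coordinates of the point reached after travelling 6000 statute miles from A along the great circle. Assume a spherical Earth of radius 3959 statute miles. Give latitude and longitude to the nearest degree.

≈ lat -14°, lon 78°

The haversine formula gives a central angle δ ≈ 2.195 rad (125.8°) between the endpoints. The total great-circle distance is δ·R ≈ 2.195 × 3959 ≈ 8690 mi, so the target fraction is f = 6000/8690 ≈ 0.690.
Interpolate at f ≈ 0.690 with slerp weights a = sin((1−f)δ)/sin δ ≈ 0.775, b = sin(fδ)/sin δ ≈ 1.231.
p = a·p₁ + b·p₂ ≈ (0.205, 0.947, -0.248); φ = arcsin(p_z) ≈ -14.35°, λ = atan2(p_y, p_x) ≈ 77.76°.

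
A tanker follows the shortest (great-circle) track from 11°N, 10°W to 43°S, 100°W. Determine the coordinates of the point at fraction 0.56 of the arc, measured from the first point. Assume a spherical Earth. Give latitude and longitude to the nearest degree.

≈ 25°S, 52°W

Write both endpoints as unit vectors p₁, p₂ with components (cos φ cos λ, cos φ sin λ, sin φ).
The central angle between the endpoints is δ = arccos(p₁·p₂) ≈ 1.701 rad (97.5°).
Interpolate at f = 0.56 with slerp weights a = sin((1−f)δ)/sin δ ≈ 0.686, b = sin(fδ)/sin δ ≈ 0.822.
p = a·p₁ + b·p₂ ≈ (0.559, -0.709, -0.430); φ = arcsin(p_z) ≈ -25.44°, λ = atan2(p_y, p_x) ≈ -51.74°.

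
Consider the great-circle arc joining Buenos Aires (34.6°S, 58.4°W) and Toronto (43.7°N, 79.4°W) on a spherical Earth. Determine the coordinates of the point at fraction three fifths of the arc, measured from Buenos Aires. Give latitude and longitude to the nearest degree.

≈ (12°N, 70°W)

From cos δ = sin φ₁ sin φ₂ + cos φ₁ cos φ₂ cos Δλ, the central angle is δ ≈ 1.407 rad (80.6°).
Interpolate at f = 3/5 with slerp weights a = sin((1−f)δ)/sin δ ≈ 0.541, b = sin(fδ)/sin δ ≈ 0.758.
p = a·p₁ + b·p₂ ≈ (0.334, -0.917, 0.216); φ = arcsin(p_z) ≈ 12.49°, λ = atan2(p_y, p_x) ≈ -70.00°.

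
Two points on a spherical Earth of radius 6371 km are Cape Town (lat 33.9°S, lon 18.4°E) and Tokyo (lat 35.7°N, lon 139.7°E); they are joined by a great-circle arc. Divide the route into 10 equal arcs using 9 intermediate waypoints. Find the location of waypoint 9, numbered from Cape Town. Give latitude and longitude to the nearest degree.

The haversine formula gives a central angle δ ≈ 2.313 rad (132.5°) between the endpoints.
Interpolate at f = 9/10 with slerp weights a = sin((1−f)δ)/sin δ ≈ 0.311, b = sin(fδ)/sin δ ≈ 1.183.
p = a·p₁ + b·p₂ ≈ (-0.488, 0.703, 0.517); φ = arcsin(p_z) ≈ 31.14°, λ = atan2(p_y, p_x) ≈ 124.77°.

≈ lat 31°N, lon 125°E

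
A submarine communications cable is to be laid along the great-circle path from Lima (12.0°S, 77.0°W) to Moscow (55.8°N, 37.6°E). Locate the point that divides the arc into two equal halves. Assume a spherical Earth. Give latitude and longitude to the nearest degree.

Write both endpoints as unit vectors p₁, p₂ with components (cos φ cos λ, cos φ sin λ, sin φ).
The central angle between the endpoints is δ = arccos(p₁·p₂) ≈ 1.983 rad (113.6°).
Interpolate at f = 1/2 with slerp weights a = sin((1−f)δ)/sin δ ≈ 0.914, b = sin(fδ)/sin δ ≈ 0.914.
p = a·p₁ + b·p₂ ≈ (0.608, -0.557, 0.566); φ = arcsin(p_z) ≈ 34.44°, λ = atan2(p_y, p_x) ≈ -42.52°.

≈ 34°N, 43°W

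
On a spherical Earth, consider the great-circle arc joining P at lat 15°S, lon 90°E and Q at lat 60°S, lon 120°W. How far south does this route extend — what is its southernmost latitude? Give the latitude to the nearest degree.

≈ 76°S

The great circle lies in the plane with unit normal n̂ = (p₁ × p₂)/|p₁ × p₂|.
Here n̂_z ≈ +0.246; the vertex latitude is φ_max = arccos|n̂_z| ≈ 75.7°.
Check via Clairaut: cos φ_max = |cos φ₁| · sin C = cos(15.0°)·sin(165.2°) ≈ 0.246, again giving ≈ 75.7°.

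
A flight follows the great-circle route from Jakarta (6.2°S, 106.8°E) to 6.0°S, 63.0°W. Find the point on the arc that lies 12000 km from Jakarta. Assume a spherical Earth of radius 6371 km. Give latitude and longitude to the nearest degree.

≈ 44°S, 15°W

Convert each endpoint to a unit vector on the sphere (x = cos φ cos λ, y = cos φ sin λ, z = sin φ).
The central angle between the endpoints is δ = arccos(p₁·p₂) ≈ 2.864 rad (164.1°). The total great-circle distance is δ·R ≈ 2.864 × 6371 ≈ 18248 km, so the target fraction is f = 12000/18248 ≈ 0.658.
Interpolate at f ≈ 0.658 with slerp weights a = sin((1−f)δ)/sin δ ≈ 3.035, b = sin(fδ)/sin δ ≈ 3.475.
p = a·p₁ + b·p₂ ≈ (0.697, -0.191, -0.691); φ = arcsin(p_z) ≈ -43.71°, λ = atan2(p_y, p_x) ≈ -15.34°.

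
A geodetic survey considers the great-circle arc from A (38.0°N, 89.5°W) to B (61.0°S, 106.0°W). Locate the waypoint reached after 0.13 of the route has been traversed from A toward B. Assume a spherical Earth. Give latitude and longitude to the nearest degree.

≈ (25°N, 91°W)

Convert each endpoint to a unit vector on the sphere (x = cos φ cos λ, y = cos φ sin λ, z = sin φ).
The central angle between the endpoints is δ = arccos(p₁·p₂) ≈ 1.744 rad (99.9°).
Interpolate at f = 0.13 with slerp weights a = sin((1−f)δ)/sin δ ≈ 1.014, b = sin(fδ)/sin δ ≈ 0.228.
p = a·p₁ + b·p₂ ≈ (-0.024, -0.905, 0.425); φ = arcsin(p_z) ≈ 25.12°, λ = atan2(p_y, p_x) ≈ -91.49°.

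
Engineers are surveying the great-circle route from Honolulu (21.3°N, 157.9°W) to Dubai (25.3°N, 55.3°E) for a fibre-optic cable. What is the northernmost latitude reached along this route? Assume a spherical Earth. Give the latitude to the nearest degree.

≈ 56°N

The great circle lies in the plane with unit normal n̂ = (p₁ × p₂)/|p₁ × p₂|.
Here n̂_z ≈ -0.552; the vertex latitude is φ_max = arccos|n̂_z| ≈ 56.5°.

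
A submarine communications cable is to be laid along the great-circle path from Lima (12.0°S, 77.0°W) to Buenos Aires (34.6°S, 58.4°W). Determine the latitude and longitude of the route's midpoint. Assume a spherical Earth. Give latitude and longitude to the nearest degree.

≈ 24°S, 69°W

Write both endpoints as unit vectors p₁, p₂ with components (cos φ cos λ, cos φ sin λ, sin φ).
The central angle between the endpoints is δ = arccos(p₁·p₂) ≈ 0.492 rad (28.2°).
Interpolate at f = 1/2 with slerp weights a = sin((1−f)δ)/sin δ ≈ 0.516, b = sin(fδ)/sin δ ≈ 0.516.
p = a·p₁ + b·p₂ ≈ (0.336, -0.853, -0.400); φ = arcsin(p_z) ≈ -23.57°, λ = atan2(p_y, p_x) ≈ -68.51°.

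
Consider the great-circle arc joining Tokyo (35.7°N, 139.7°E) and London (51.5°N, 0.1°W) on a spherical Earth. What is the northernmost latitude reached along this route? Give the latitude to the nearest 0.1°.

≈ 70.9°N

The great circle lies in the plane with unit normal n̂ = (p₁ × p₂)/|p₁ × p₂|.
Here n̂_z ≈ -0.327; the vertex latitude is φ_max = arccos|n̂_z| ≈ 70.9°.
Check via Clairaut: cos φ_max = |cos φ₁| · sin C = cos(35.7°)·sin(23.8°) ≈ 0.327, again giving ≈ 70.9°.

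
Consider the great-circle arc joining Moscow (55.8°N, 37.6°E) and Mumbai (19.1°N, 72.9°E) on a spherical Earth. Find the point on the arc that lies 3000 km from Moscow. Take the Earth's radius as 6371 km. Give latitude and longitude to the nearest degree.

≈ 35°N, 63°E

Write both endpoints as unit vectors p₁, p₂ with components (cos φ cos λ, cos φ sin λ, sin φ).
The central angle between the endpoints is δ = arccos(p₁·p₂) ≈ 0.790 rad (45.2°). The total great-circle distance is δ·R ≈ 0.790 × 6371 ≈ 5031 km, so the target fraction is f = 3000/5031 ≈ 0.596.
Interpolate at f ≈ 0.596 with slerp weights a = sin((1−f)δ)/sin δ ≈ 0.441, b = sin(fδ)/sin δ ≈ 0.639.
p = a·p₁ + b·p₂ ≈ (0.374, 0.728, 0.574); φ = arcsin(p_z) ≈ 35.03°, λ = atan2(p_y, p_x) ≈ 62.82°.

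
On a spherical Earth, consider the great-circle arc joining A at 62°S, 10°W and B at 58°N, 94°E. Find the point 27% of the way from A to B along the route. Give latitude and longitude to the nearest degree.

≈ 33°S, 31°E

Convert each endpoint to a unit vector on the sphere (x = cos φ cos λ, y = cos φ sin λ, z = sin φ).
The central angle between the endpoints is δ = arccos(p₁·p₂) ≈ 2.513 rad (144.0°).
Interpolate at f = 0.27 with slerp weights a = sin((1−f)δ)/sin δ ≈ 1.642, b = sin(fδ)/sin δ ≈ 1.068.
p = a·p₁ + b·p₂ ≈ (0.720, 0.431, -0.545); φ = arcsin(p_z) ≈ -32.99°, λ = atan2(p_y, p_x) ≈ 30.89°.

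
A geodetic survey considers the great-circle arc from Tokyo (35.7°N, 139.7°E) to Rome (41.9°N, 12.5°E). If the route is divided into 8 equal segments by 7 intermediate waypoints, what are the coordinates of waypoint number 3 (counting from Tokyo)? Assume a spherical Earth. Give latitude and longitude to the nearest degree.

The haversine formula gives a central angle δ ≈ 1.547 rad (88.6°) between the endpoints.
Interpolate at f = 3/8 with slerp weights a = sin((1−f)δ)/sin δ ≈ 0.823, b = sin(fδ)/sin δ ≈ 0.548.
p = a·p₁ + b·p₂ ≈ (-0.112, 0.521, 0.846); φ = arcsin(p_z) ≈ 57.83°, λ = atan2(p_y, p_x) ≈ 102.09°.

≈ 58°N, 102°E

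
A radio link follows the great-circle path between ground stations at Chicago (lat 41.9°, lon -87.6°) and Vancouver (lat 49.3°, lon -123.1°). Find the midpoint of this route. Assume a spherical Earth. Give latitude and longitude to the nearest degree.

From cos δ = sin φ₁ sin φ₂ + cos φ₁ cos φ₂ cos Δλ, the central angle is δ ≈ 0.448 rad (25.7°).
Interpolate at f = 1/2 with slerp weights a = sin((1−f)δ)/sin δ ≈ 0.513, b = sin(fδ)/sin δ ≈ 0.513.
p = a·p₁ + b·p₂ ≈ (-0.167, -0.661, 0.731); φ = arcsin(p_z) ≈ 46.99°, λ = atan2(p_y, p_x) ≈ -104.14°.

≈ lat 47°, lon -104°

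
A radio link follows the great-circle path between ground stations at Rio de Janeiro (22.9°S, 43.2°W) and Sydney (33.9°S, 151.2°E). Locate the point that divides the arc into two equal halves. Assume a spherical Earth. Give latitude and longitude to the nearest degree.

≈ 76°S, 104°W

Write both endpoints as unit vectors p₁, p₂ with components (cos φ cos λ, cos φ sin λ, sin φ).
The central angle between the endpoints is δ = arccos(p₁·p₂) ≈ 2.122 rad (121.6°).
Interpolate at f = 1/2 with slerp weights a = sin((1−f)δ)/sin δ ≈ 1.024, b = sin(fδ)/sin δ ≈ 1.024.
p = a·p₁ + b·p₂ ≈ (-0.057, -0.236, -0.970); φ = arcsin(p_z) ≈ -75.93°, λ = atan2(p_y, p_x) ≈ -103.60°.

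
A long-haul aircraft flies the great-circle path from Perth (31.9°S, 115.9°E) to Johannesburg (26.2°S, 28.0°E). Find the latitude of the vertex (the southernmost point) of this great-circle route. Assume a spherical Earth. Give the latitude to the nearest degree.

The great circle lies in the plane with unit normal n̂ = (p₁ × p₂)/|p₁ × p₂|.
Here n̂_z ≈ -0.789; the vertex latitude is φ_max = arccos|n̂_z| ≈ 37.9°.

≈ 38°S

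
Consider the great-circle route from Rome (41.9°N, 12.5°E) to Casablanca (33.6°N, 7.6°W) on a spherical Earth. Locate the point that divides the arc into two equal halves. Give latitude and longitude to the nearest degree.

≈ 38°N, 2°E

Convert each endpoint to a unit vector on the sphere (x = cos φ cos λ, y = cos φ sin λ, z = sin φ).
The central angle between the endpoints is δ = arccos(p₁·p₂) ≈ 0.312 rad (17.9°).
Interpolate at f = 1/2 with slerp weights a = sin((1−f)δ)/sin δ ≈ 0.506, b = sin(fδ)/sin δ ≈ 0.506.
p = a·p₁ + b·p₂ ≈ (0.786, 0.026, 0.618); φ = arcsin(p_z) ≈ 38.18°, λ = atan2(p_y, p_x) ≈ 1.88°.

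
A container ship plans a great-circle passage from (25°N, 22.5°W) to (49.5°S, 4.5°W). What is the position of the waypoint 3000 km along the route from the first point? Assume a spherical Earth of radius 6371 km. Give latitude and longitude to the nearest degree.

≈ (1°S, 17°W)

The haversine formula gives a central angle δ ≈ 1.330 rad (76.2°) between the endpoints. The total great-circle distance is δ·R ≈ 1.330 × 6371 ≈ 8474 km, so the target fraction is f = 3000/8474 ≈ 0.354.
Interpolate at f ≈ 0.354 with slerp weights a = sin((1−f)δ)/sin δ ≈ 0.780, b = sin(fδ)/sin δ ≈ 0.467.
p = a·p₁ + b·p₂ ≈ (0.955, -0.294, -0.026); φ = arcsin(p_z) ≈ -1.47°, λ = atan2(p_y, p_x) ≈ -17.12°.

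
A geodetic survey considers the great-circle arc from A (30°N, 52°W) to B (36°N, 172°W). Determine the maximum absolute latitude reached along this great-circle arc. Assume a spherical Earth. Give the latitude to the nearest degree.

The great circle lies in the plane with unit normal n̂ = (p₁ × p₂)/|p₁ × p₂|.
Here n̂_z ≈ -0.608; the vertex latitude is φ_max = arccos|n̂_z| ≈ 52.6°.

≈ 53°N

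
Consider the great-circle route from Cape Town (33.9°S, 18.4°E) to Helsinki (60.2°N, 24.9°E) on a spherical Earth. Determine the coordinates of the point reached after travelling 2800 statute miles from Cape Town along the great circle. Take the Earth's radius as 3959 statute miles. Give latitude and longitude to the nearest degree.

≈ (7°N, 21°E)

From cos δ = sin φ₁ sin φ₂ + cos φ₁ cos φ₂ cos Δλ, the central angle is δ ≈ 1.645 rad (94.3°). The total great-circle distance is δ·R ≈ 1.645 × 3959 ≈ 6513 mi, so the target fraction is f = 2800/6513 ≈ 0.430.
Interpolate at f ≈ 0.430 with slerp weights a = sin((1−f)δ)/sin δ ≈ 0.808, b = sin(fδ)/sin δ ≈ 0.652.
p = a·p₁ + b·p₂ ≈ (0.930, 0.348, 0.114); φ = arcsin(p_z) ≈ 6.57°, λ = atan2(p_y, p_x) ≈ 20.51°.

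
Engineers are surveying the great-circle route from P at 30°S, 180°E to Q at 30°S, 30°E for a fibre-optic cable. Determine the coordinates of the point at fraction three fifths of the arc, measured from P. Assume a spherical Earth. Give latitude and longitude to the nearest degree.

≈ 63°S, 79°E

Convert each endpoint to a unit vector on the sphere (x = cos φ cos λ, y = cos φ sin λ, z = sin φ).
The central angle between the endpoints is δ = arccos(p₁·p₂) ≈ 1.982 rad (113.5°).
Interpolate at f = 3/5 with slerp weights a = sin((1−f)δ)/sin δ ≈ 0.777, b = sin(fδ)/sin δ ≈ 1.012.
p = a·p₁ + b·p₂ ≈ (0.086, 0.438, -0.895); φ = arcsin(p_z) ≈ -63.46°, λ = atan2(p_y, p_x) ≈ 78.85°.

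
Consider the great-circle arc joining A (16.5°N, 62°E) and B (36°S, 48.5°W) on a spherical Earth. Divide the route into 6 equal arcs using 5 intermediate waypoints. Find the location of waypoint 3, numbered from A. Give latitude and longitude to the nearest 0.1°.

≈ (16.7°S, 13.7°E)

Convert each endpoint to a unit vector on the sphere (x = cos φ cos λ, y = cos φ sin λ, z = sin φ).
The central angle between the endpoints is δ = arccos(p₁·p₂) ≈ 2.025 rad (116.0°).
Interpolate at f = 3/6 with slerp weights a = sin((1−f)δ)/sin δ ≈ 0.944, b = sin(fδ)/sin δ ≈ 0.944.
p = a·p₁ + b·p₂ ≈ (0.931, 0.227, -0.287); φ = arcsin(p_z) ≈ -16.66°, λ = atan2(p_y, p_x) ≈ 13.71°.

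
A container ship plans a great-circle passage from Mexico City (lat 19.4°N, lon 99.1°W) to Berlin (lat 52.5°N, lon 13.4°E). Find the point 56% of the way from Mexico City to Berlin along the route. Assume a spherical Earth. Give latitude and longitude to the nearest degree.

≈ lat 54°N, lon 53°W

Write both endpoints as unit vectors p₁, p₂ with components (cos φ cos λ, cos φ sin λ, sin φ).
The central angle between the endpoints is δ = arccos(p₁·p₂) ≈ 1.527 rad (87.5°).
Interpolate at f = 0.56 with slerp weights a = sin((1−f)δ)/sin δ ≈ 0.623, b = sin(fδ)/sin δ ≈ 0.755.
p = a·p₁ + b·p₂ ≈ (0.354, -0.474, 0.806); φ = arcsin(p_z) ≈ 53.73°, λ = atan2(p_y, p_x) ≈ -53.20°.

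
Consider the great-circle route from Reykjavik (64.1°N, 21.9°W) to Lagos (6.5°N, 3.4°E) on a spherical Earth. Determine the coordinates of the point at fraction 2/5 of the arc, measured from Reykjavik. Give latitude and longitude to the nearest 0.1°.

≈ (41.7°N, 6.4°W)

Write both endpoints as unit vectors p₁, p₂ with components (cos φ cos λ, cos φ sin λ, sin φ).
The central angle between the endpoints is δ = arccos(p₁·p₂) ≈ 1.054 rad (60.4°).
Interpolate at f = 2/5 with slerp weights a = sin((1−f)δ)/sin δ ≈ 0.680, b = sin(fδ)/sin δ ≈ 0.471.
p = a·p₁ + b·p₂ ≈ (0.742, -0.083, 0.665); φ = arcsin(p_z) ≈ 41.67°, λ = atan2(p_y, p_x) ≈ -6.38°.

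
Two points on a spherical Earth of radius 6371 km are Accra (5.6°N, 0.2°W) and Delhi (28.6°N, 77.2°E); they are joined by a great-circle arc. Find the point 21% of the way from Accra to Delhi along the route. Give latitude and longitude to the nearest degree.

From cos δ = sin φ₁ sin φ₂ + cos φ₁ cos φ₂ cos Δλ, the central angle is δ ≈ 1.331 rad (76.3°).
Interpolate at f = 0.21 with slerp weights a = sin((1−f)δ)/sin δ ≈ 0.894, b = sin(fδ)/sin δ ≈ 0.284.
p = a·p₁ + b·p₂ ≈ (0.945, 0.240, 0.223); φ = arcsin(p_z) ≈ 12.90°, λ = atan2(p_y, p_x) ≈ 14.26°.

≈ (13°N, 14°E)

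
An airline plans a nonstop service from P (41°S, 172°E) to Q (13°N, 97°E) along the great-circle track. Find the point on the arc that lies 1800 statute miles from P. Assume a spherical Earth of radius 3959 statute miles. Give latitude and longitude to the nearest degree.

≈ (29°S, 144°E)

The haversine formula gives a central angle δ ≈ 1.528 rad (87.6°) between the endpoints. The total great-circle distance is δ·R ≈ 1.528 × 3959 ≈ 6050 mi, so the target fraction is f = 1800/6050 ≈ 0.298.
Interpolate at f ≈ 0.298 with slerp weights a = sin((1−f)δ)/sin δ ≈ 0.880, b = sin(fδ)/sin δ ≈ 0.440.
p = a·p₁ + b·p₂ ≈ (-0.710, 0.517, -0.478); φ = arcsin(p_z) ≈ -28.57°, λ = atan2(p_y, p_x) ≈ 143.90°.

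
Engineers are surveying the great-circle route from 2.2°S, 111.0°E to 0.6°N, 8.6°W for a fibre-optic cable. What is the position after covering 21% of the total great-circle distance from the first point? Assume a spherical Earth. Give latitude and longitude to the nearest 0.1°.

Write both endpoints as unit vectors p₁, p₂ with components (cos φ cos λ, cos φ sin λ, sin φ).
The central angle between the endpoints is δ = arccos(p₁·p₂) ≈ 2.087 rad (119.6°).
Interpolate at f = 0.21 with slerp weights a = sin((1−f)δ)/sin δ ≈ 1.147, b = sin(fδ)/sin δ ≈ 0.488.
p = a·p₁ + b·p₂ ≈ (0.072, 0.997, -0.039); φ = arcsin(p_z) ≈ -2.23°, λ = atan2(p_y, p_x) ≈ 85.86°.

≈ 2.2°S, 85.9°E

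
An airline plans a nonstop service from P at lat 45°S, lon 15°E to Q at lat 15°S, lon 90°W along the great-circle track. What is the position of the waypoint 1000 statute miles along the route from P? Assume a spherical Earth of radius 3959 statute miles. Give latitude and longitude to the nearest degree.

≈ lat 48°S, lon 6°W

From cos δ = sin φ₁ sin φ₂ + cos φ₁ cos φ₂ cos Δλ, the central angle is δ ≈ 1.565 rad (89.6°). The total great-circle distance is δ·R ≈ 1.565 × 3959 ≈ 6194 mi, so the target fraction is f = 1000/6194 ≈ 0.161.
Interpolate at f ≈ 0.161 with slerp weights a = sin((1−f)δ)/sin δ ≈ 0.967, b = sin(fδ)/sin δ ≈ 0.250.
p = a·p₁ + b·p₂ ≈ (0.660, -0.064, -0.748); φ = arcsin(p_z) ≈ -48.44°, λ = atan2(p_y, p_x) ≈ -5.58°.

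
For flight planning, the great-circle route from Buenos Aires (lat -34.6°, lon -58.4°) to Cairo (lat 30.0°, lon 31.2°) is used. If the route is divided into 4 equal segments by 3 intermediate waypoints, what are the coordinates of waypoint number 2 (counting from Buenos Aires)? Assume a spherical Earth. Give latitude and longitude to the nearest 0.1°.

≈ lat -3.2°, lon -12.2°

Convert each endpoint to a unit vector on the sphere (x = cos φ cos λ, y = cos φ sin λ, z = sin φ).
The central angle between the endpoints is δ = arccos(p₁·p₂) ≈ 1.853 rad (106.2°).
Interpolate at f = 2/4 with slerp weights a = sin((1−f)δ)/sin δ ≈ 0.833, b = sin(fδ)/sin δ ≈ 0.833.
p = a·p₁ + b·p₂ ≈ (0.976, -0.210, -0.056); φ = arcsin(p_z) ≈ -3.24°, λ = atan2(p_y, p_x) ≈ -12.16°.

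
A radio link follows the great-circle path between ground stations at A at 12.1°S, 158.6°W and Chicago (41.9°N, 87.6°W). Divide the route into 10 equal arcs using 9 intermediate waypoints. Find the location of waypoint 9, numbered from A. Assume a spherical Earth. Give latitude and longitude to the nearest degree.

≈ 38°N, 98°W

From cos δ = sin φ₁ sin φ₂ + cos φ₁ cos φ₂ cos Δλ, the central angle is δ ≈ 1.474 rad (84.4°).
Interpolate at f = 9/10 with slerp weights a = sin((1−f)δ)/sin δ ≈ 0.148, b = sin(fδ)/sin δ ≈ 0.975.
p = a·p₁ + b·p₂ ≈ (-0.104, -0.778, 0.620); φ = arcsin(p_z) ≈ 38.32°, λ = atan2(p_y, p_x) ≈ -97.61°.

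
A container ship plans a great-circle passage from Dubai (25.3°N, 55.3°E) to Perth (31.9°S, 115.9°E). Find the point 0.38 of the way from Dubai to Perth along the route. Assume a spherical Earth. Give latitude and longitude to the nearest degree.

≈ 3°N, 78°E

The haversine formula gives a central angle δ ≈ 1.419 rad (81.3°) between the endpoints.
Interpolate at f = 0.38 with slerp weights a = sin((1−f)δ)/sin δ ≈ 0.780, b = sin(fδ)/sin δ ≈ 0.520.
p = a·p₁ + b·p₂ ≈ (0.209, 0.976, 0.059); φ = arcsin(p_z) ≈ 3.36°, λ = atan2(p_y, p_x) ≈ 77.94°.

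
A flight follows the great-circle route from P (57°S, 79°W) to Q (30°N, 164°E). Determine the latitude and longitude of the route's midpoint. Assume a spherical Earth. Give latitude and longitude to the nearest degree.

From cos δ = sin φ₁ sin φ₂ + cos φ₁ cos φ₂ cos Δλ, the central angle is δ ≈ 2.257 rad (129.3°).
Interpolate at f = 1/2 with slerp weights a = sin((1−f)δ)/sin δ ≈ 1.168, b = sin(fδ)/sin δ ≈ 1.168.
p = a·p₁ + b·p₂ ≈ (-0.851, -0.346, -0.396); φ = arcsin(p_z) ≈ -23.30°, λ = atan2(p_y, p_x) ≈ -157.89°.

≈ (23°S, 158°W)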